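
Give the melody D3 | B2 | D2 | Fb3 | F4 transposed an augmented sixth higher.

B#3 G##3 B#2 D4 D#5

An augmented sixth up from D3 gives B#3.
B2 up an augmented sixth is G##3.
D2: a sixth up reaches B, and 10 semitones makes it B#2.
Fb3: a sixth up reaches D, and 10 semitones makes it D4.
F4: a sixth up reaches D, and 10 semitones makes it D#5.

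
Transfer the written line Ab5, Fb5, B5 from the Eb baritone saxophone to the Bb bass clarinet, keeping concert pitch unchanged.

Db5 Bbb4 E5

First find concert pitch: the Eb baritone saxophone sounds a major thirteenth below written, so Ab5 Fb5 B5 sounds Cb4 Abb3 D4.
Then write for Bb bass clarinet: it sounds a major ninth below written, so the part must be a major ninth above concert.
Cb4 → Db5
Abb3 → Bbb4
D4 → E5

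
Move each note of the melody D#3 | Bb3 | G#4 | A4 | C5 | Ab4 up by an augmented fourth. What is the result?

G##3 E4 C##5 D#5 F#5 D5

D#3 → G##3
Bb3 → E4
G#4 → C##5
A4 → D#5
C5 → F#5
Ab4 → D5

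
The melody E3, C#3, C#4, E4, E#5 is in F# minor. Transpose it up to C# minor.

F# minor to C# minor up is a perfect fifth, so every note moves up by that interval.
E3 -> B3
C#3 -> G#3
C#4 -> G#4
E4 -> B4
E#5 -> B#5

B3 G#3 G#4 B4 B#5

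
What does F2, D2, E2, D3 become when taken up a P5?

C3 A2 B2 A3

F2: a fifth up reaches C, and 7 semitones makes it C3.
D2: a fifth up reaches A, and 7 semitones makes it A2.
E2 up a perfect fifth is B2.
A perfect fifth up from D3 gives A3.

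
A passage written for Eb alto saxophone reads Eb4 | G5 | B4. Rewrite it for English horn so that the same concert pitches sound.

Db4 F5 A4

First find concert pitch: the Eb alto saxophone sounds a major sixth below written, so Eb4 G5 B4 sounds Gb3 Bb4 D4.
Then write for English horn: it sounds a perfect fifth below written, so the part must be a perfect fifth above concert.
Gb3 → Db4
Bb4 → F5
D4 → A4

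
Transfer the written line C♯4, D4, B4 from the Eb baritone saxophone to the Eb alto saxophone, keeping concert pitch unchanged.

First find concert pitch: the Eb baritone saxophone sounds a major thirteenth below written, so C♯4 D4 B4 sounds E2 F2 D3.
Then write for Eb alto saxophone: it sounds a major sixth below written, so the part must be a major sixth above concert.
E2 → C#3
F2 → D3
D3 → B3

C#3 D3 B3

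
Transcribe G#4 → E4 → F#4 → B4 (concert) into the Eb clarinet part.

E#4 C#4 D#4 G#4

The Eb clarinet sounds a minor third above written, so the written part must be a minor third below concert — transpose each note down.
G#4 becomes E#4
E4 becomes C#4
F#4 becomes D#4
B4 becomes G#4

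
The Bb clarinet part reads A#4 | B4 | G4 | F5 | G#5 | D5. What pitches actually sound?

G#4 A4 F4 Eb5 F#5 C5

The Bb clarinet sounds a major second below written, so transpose each written note down a major second.
A#4 gives G#4
B4 gives A4
G4 gives F4
F5 gives Eb5
G#5 gives F#5
D5 gives C5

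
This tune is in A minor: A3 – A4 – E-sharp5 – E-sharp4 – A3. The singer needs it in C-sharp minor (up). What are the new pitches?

C#4 C#5 G##5 G##4 C#4

From A up to C-sharp is a major third; apply that to each pitch.
A3 becomes C#4
A4 becomes C#5
E#5 becomes G##5
E#4 becomes G##4
A3 becomes C#4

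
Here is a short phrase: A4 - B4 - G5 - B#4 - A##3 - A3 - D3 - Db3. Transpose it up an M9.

B5 C#6 A6 C##6 B##4 B4 E4 Eb4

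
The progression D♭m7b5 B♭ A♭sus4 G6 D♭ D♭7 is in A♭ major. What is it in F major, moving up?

Bbm7b5 G Fsus4 E6 Bb Bb7

A♭ major up to F major is a major sixth; each chord root moves by that interval while the quality stays the same.
D♭m7b5: root D♭ up a major sixth → Bb, giving Bbm7b5.
B♭: root B♭ up a major sixth → G, giving G.
A♭sus4: root A♭ up a major sixth → F, giving Fsus4.
G6: root G up a major sixth → E, giving E6.
D♭: root D♭ up a major sixth → Bb, giving Bb.
D♭7: root D♭ up a major sixth → Bb, giving Bb7.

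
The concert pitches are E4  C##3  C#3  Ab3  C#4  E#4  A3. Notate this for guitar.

Written C4 sounds as C3 on the guitar, so concert pitches are written a perfect octave up.
E4 becomes E5
C##3 becomes C##4
C#3 becomes C#4
Ab3 becomes Ab4
C#4 becomes C#5
E#4 becomes E#5
A3 becomes A4

E5 C##4 C#4 Ab4 C#5 E#5 A4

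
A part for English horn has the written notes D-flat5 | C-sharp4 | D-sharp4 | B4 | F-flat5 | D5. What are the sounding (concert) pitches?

Gb4 F#3 G#3 E4 Bbb4 G4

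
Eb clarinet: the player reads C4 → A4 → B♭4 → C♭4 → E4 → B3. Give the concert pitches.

Written C4 on the Eb clarinet sounds as Eb4, a minor third higher; apply that shift to every note.
C4 becomes Eb4
A4 becomes C5
Bb4 becomes Db5
Cb4 becomes Ebb4
E4 becomes G4
B3 becomes D4

Eb4 C5 Db5 Ebb4 G4 D4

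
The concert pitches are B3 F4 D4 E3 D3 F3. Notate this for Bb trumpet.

C#4 G4 E4 F#3 E3 G3

Written C4 sounds as Bb3 on the Bb trumpet, so concert pitches are written a major second up.
B3 to C#4
F4 to G4
D4 to E4
E3 to F#3
D3 to E3
F3 to G3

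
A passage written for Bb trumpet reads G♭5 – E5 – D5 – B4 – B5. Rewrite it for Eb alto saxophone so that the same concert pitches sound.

First find concert pitch: the Bb trumpet sounds a major second below written, so G♭5 E5 D5 B4 B5 sounds Fb5 D5 C5 A4 A5.
Then write for Eb alto saxophone: it sounds a major sixth below written, so the part must be a major sixth above concert.
Fb5 → Db6
D5 → B5
C5 → A5
A4 → F#5
A5 → F#6

Db6 B5 A5 F#5 F#6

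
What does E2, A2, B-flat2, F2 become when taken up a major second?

F#2 B2 C3 G2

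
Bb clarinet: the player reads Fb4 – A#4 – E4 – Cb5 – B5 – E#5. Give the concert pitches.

The Bb clarinet sounds a major second below written, so transpose each written note down a major second.
Fb4 becomes Ebb4
A#4 becomes G#4
E4 becomes D4
Cb5 becomes Bbb4
B5 becomes A5
E#5 becomes D#5

Ebb4 G#4 D4 Bbb4 A5 D#5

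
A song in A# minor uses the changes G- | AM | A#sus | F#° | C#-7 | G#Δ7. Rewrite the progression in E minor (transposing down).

Db- EbM Esus C° G-7 DΔ7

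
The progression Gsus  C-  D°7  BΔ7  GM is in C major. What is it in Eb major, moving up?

C major up to Eb major is a minor third; each chord root moves by that interval while the quality stays the same.
Gsus: root G up a minor third → Bb, giving Bbsus.
C-: root C up a minor third → Eb, giving Eb-.
D°7: root D up a minor third → F, giving F°7.
BΔ7: root B up a minor third → D, giving DΔ7.
GM: root G up a minor third → Bb, giving BbM.

Bbsus Eb- F°7 DΔ7 BbM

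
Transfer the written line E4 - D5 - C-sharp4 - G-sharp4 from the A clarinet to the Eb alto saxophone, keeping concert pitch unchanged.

A#4 G#5 F##4 C##5

First find concert pitch: the A clarinet sounds a minor third below written, so E4 D5 C-sharp4 G-sharp4 sounds C#4 B4 A#3 E#4.
Then write for Eb alto saxophone: it sounds a major sixth below written, so the part must be a major sixth above concert.
C#4 → A#4
B4 → G#5
A#3 → F##4
E#4 → C##5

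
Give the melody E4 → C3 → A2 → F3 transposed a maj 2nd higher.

F#4 D3 B2 G3

A major second up from E4 gives F#4.
C3 up a major second is D3.
A major second up from A2 gives B2.
A major second up from F3 gives G3.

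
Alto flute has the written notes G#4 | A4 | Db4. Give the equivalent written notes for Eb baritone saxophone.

B#5 C#6 F5

First find concert pitch: the alto flute sounds a perfect fourth below written, so G#4 A4 Db4 sounds D#4 E4 Ab3.
Then write for Eb baritone saxophone: it sounds a major thirteenth below written, so the part must be a major thirteenth above concert.
D#4 → B#5
E4 → C#6
Ab3 → F5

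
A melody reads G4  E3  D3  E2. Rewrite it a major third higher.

B4 G#3 F#3 G#2

G4: a third up reaches B, and 4 semitones makes it B4.
E3: a third up reaches G, and 4 semitones makes it G#3.
A major third up from D3 gives F#3.
A major third up from E2 gives G#2.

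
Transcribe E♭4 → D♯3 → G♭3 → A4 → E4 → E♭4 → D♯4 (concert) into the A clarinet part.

The A clarinet sounds a minor third below written, so the written part must be a minor third above concert — transpose each note up.
Eb4 gives Gb4
D#3 gives F#3
Gb3 gives Bbb3
A4 gives C5
E4 gives G4
Eb4 gives Gb4
D#4 gives F#4

Gb4 F#3 Bbb3 C5 G4 Gb4 F#4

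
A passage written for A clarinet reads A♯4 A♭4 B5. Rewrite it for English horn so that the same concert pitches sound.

C##5 C5 D#6

First find concert pitch: the A clarinet sounds a minor third below written, so A♯4 A♭4 B5 sounds F##4 F4 G#5.
Then write for English horn: it sounds a perfect fifth below written, so the part must be a perfect fifth above concert.
F##4 → C##5
F4 → C5
G#5 → D#6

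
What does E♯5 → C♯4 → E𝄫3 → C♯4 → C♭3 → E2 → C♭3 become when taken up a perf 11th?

E#5: an eleventh up reaches A, and 17 semitones makes it A#6.
C#4 up a perfect eleventh is F#5.
A perfect eleventh up from Ebb3 gives Abb4.
C#4 up a perfect eleventh is F#5.
A perfect eleventh up from Cb3 gives Fb4.
E2 up a perfect eleventh is A3.
Cb3 up a perfect eleventh is Fb4.

A#6 F#5 Abb4 F#5 Fb4 A3 Fb4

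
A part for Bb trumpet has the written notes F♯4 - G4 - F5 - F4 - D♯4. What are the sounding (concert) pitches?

E4 F4 Eb5 Eb4 C#4

The Bb trumpet sounds a major second below written, so transpose each written note down a major second.
F#4 → E4
G4 → F4
F5 → Eb5
F4 → Eb4
D#4 → C#4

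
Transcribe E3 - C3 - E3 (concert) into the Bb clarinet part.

F#3 D3 F#3

Written C4 sounds as Bb3 on the Bb clarinet, so concert pitches are written a major second up.
E3 -> F#3
C3 -> D3
E3 -> F#3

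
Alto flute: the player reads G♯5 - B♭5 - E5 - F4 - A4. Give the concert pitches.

D#5 F5 B4 C4 E4

The alto flute sounds a perfect fourth below written, so transpose each written note down a perfect fourth.
G#5 -> D#5
Bb5 -> F5
E5 -> B4
F4 -> C4
A4 -> E4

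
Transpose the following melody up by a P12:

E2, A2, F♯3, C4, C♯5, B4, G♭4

E2 -> B3
A2 -> E4
F#3 -> C#5
C4 -> G5
C#5 -> G#6
B4 -> F#6
Gb4 -> Db6

B3 E4 C#5 G5 G#6 F#6 Db6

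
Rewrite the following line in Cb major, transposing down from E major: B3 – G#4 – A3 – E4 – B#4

Gb3 Eb4 Fb3 Cb4 G4

E major to Cb major down is an augmented third, so every note moves down by that interval.
B3 -> Gb3
G#4 -> Eb4
A3 -> Fb3
E4 -> Cb4
B#4 -> G4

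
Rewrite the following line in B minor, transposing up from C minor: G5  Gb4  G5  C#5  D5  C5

From C up to B is a major seventh; apply that to each pitch.
G5 to F#6
Gb4 to F5
G5 to F#6
C#5 to B#5
D5 to C#6
C5 to B5

F#6 F5 F#6 B#5 C#6 B5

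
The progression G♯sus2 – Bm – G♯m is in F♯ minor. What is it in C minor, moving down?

Dsus2 Fm Dm

F♯ minor down to C minor is an augmented fourth; each chord root moves by that interval while the quality stays the same.
G♯sus2: root G♯ down an augmented fourth → D, giving Dsus2.
Bm: root B down an augmented fourth → F, giving Fm.
G♯m: root G♯ down an augmented fourth → D, giving Dm.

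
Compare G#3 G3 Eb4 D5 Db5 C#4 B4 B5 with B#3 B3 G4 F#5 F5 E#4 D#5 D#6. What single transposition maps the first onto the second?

up a major third

Take the first pair: G#3 → B#3. G to B spans 3 letter names, so the interval is some kind of third.
G#3 to B#3 is 4 semitones, which makes it a major third; the second version is higher, so the direction is up.
Checking another pair — B5 → D#6 — gives the same interval.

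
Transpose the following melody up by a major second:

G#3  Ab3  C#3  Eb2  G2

A major second up from G#3 gives A#3.
A major second up from Ab3 gives Bb3.
C#3: a second up reaches D, and 2 semitones makes it D#3.
Eb2 up a major second is F2.
G2: a second up reaches A, and 2 semitones makes it A2.

A#3 Bb3 D#3 F2 A2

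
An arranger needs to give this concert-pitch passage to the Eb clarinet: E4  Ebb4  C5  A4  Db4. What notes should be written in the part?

C#4 Cb4 A4 F#4 Bb3

Written C4 sounds as Eb4 on the Eb clarinet, so concert pitches are written a minor third down.
E4 to C#4
Ebb4 to Cb4
C5 to A4
A4 to F#4
Db4 to Bb3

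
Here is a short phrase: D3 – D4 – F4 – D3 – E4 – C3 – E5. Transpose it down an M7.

D3: a seventh down reaches E, and 11 semitones makes it Eb2.
D4: a seventh down reaches E, and 11 semitones makes it Eb3.
F4: a seventh down reaches G, and 11 semitones makes it Gb3.
A major seventh down from D3 gives Eb2.
E4: a seventh down reaches F, and 11 semitones makes it F3.
A major seventh down from C3 gives Db2.
A major seventh down from E5 gives F4.

Eb2 Eb3 Gb3 Eb2 F3 Db2 F4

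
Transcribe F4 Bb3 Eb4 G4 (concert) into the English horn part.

Written C4 sounds as F3 on the English horn, so concert pitches are written a perfect fifth up.
F4 gives C5
Bb3 gives F4
Eb4 gives Bb4
G4 gives D5

C5 F4 Bb4 D5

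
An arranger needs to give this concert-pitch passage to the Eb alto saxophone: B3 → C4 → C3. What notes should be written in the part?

G#4 A4 A3

The Eb alto saxophone sounds a major sixth below written, so the written part must be a major sixth above concert — transpose each note up.
B3 gives G#4
C4 gives A4
C3 gives A3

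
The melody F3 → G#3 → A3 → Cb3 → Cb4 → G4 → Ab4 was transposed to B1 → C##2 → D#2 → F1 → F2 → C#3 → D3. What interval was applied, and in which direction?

Take the first pair: F3 → B1. F to B spans 12 letter names, so the interval is some kind of twelfth.
B1 to F3 is 18 semitones, which makes it a diminished twelfth; the second version is lower, so the direction is down.
Checking another pair — Ab4 → D3 — gives the same interval.

down a diminished twelfth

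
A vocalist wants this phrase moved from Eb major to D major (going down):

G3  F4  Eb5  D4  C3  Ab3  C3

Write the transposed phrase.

F#3 E4 D5 C#4 B2 G3 B2

From Eb down to D is a minor second; apply that to each pitch.
G3 -> F#3
F4 -> E4
Eb5 -> D5
D4 -> C#4
C3 -> B2
Ab3 -> G3
C3 -> B2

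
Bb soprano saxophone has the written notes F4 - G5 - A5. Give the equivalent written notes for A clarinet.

Gb4 Ab5 Bb5

First find concert pitch: the Bb soprano saxophone sounds a major second below written, so F4 G5 A5 sounds Eb4 F5 G5.
Then write for A clarinet: it sounds a minor third below written, so the part must be a minor third above concert.
Eb4 → Gb4
F5 → Ab5
G5 → Bb5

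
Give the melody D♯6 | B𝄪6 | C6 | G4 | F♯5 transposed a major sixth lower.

A major sixth down from D#6 gives F#5.
B##6: a sixth down reaches D, and 9 semitones makes it D##6.
C6: a sixth down reaches E, and 9 semitones makes it Eb5.
A major sixth down from G4 gives Bb3.
F#5: a sixth down reaches A, and 9 semitones makes it A4.

F#5 D##6 Eb5 Bb3 A4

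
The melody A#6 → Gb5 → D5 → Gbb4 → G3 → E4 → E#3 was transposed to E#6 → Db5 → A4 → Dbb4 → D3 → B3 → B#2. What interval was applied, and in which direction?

down a perfect fourth

Take the first pair: A#6 → E#6. A to E spans 4 letter names, so the interval is some kind of fourth.
E#6 to A#6 is 5 semitones, which makes it a perfect fourth; the second version is lower, so the direction is down.
Checking another pair — E#3 → B#2 — gives the same interval.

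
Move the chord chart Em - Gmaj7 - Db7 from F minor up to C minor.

Bm Dmaj7 Ab7

F minor up to C minor is a perfect fifth; each chord root moves by that interval while the quality stays the same.
Em: root E up a perfect fifth → B, giving Bm.
Gmaj7: root G up a perfect fifth → D, giving Dmaj7.
Db7: root Db up a perfect fifth → Ab, giving Ab7.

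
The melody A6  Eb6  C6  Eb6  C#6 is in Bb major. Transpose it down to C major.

B5 F5 D5 F5 D#5

Bb major to C major down is a minor seventh, so every note moves down by that interval.
A6 gives B5
Eb6 gives F5
C6 gives D5
Eb6 gives F5
C#6 gives D#5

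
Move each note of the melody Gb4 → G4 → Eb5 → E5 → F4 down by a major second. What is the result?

Fb4 F4 Db5 D5 Eb4

Gb4 down a major second is Fb4.
G4 down a major second is F4.
Eb5: a second down reaches D, and 2 semitones makes it Db5.
E5 down a major second is D5.
F4: a second down reaches E, and 2 semitones makes it Eb4.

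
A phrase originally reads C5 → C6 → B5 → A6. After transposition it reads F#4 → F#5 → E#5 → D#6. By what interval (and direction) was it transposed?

down a diminished fifth

From C5 to F#4 is 5 letter names — a fifth of some quality.
F#4 to C5 is 6 semitones, which makes it a diminished fifth; the second version is lower, so the direction is down.
Checking another pair — A6 → D#6 — gives the same interval.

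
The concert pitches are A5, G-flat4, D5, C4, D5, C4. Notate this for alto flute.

The alto flute sounds a perfect fourth below written, so the written part must be a perfect fourth above concert — transpose each note up.
A5 gives D6
Gb4 gives Cb5
D5 gives G5
C4 gives F4
D5 gives G5
C4 gives F4

D6 Cb5 G5 F4 G5 F4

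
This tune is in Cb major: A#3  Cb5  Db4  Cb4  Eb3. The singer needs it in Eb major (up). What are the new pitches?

C##4 Eb5 F4 Eb4 G3

From Cb up to Eb is a major third; apply that to each pitch.
A#3 to C##4
Cb5 to Eb5
Db4 to F4
Cb4 to Eb4
Eb3 to G3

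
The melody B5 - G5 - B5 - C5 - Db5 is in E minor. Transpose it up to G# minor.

D#6 B5 D#6 E5 F5

E minor to G# minor up is a major third, so every note moves up by that interval.
B5 → D#6
G5 → B5
B5 → D#6
C5 → E5
Db5 → F5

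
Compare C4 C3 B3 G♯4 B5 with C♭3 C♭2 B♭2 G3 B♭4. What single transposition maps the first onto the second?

down an augmented octave

From C4 to Cb3 is 8 letter names — an octave of some quality.
Cb3 to C4 is 13 semitones, which makes it an augmented octave; the second version is lower, so the direction is down.
Checking another pair — B5 → Bb4 — gives the same interval.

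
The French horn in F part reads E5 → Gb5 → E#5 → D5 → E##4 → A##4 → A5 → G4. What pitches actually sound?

A4 Cb5 A#4 G4 A##3 D##4 D5 C4

The French horn in F sounds a perfect fifth below written, so transpose each written note down a perfect fifth.
E5 becomes A4
Gb5 becomes Cb5
E#5 becomes A#4
D5 becomes G4
E##4 becomes A##3
A##4 becomes D##4
A5 becomes D5
G4 becomes C4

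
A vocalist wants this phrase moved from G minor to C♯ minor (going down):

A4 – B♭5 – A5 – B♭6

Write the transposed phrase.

From G down to C♯ is a diminished fifth; apply that to each pitch.
A4 to D#4
Bb5 to E5
A5 to D#5
Bb6 to E6

D#4 E5 D#5 E6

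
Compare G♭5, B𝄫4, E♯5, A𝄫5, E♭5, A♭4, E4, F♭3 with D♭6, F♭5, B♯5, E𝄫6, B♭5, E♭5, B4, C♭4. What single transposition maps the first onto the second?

up a perfect fifth

Take the first pair: Gb5 → Db6. G to D spans 5 letter names, so the interval is some kind of fifth.
Gb5 to Db6 is 7 semitones, which makes it a perfect fifth; the second version is higher, so the direction is up.
Checking another pair — Fb3 → Cb4 — gives the same interval.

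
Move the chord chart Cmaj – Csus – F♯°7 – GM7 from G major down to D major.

Gmaj Gsus C#°7 DM7

G major down to D major is a perfect fourth; each chord root moves by that interval while the quality stays the same.
Cmaj: root C down a perfect fourth → G, giving Gmaj.
Csus: root C down a perfect fourth → G, giving Gsus.
F♯°7: root F♯ down a perfect fourth → C#, giving C#°7.
GM7: root G down a perfect fourth → D, giving DM7.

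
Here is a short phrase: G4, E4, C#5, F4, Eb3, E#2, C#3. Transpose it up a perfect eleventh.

G4 -> C6
E4 -> A5
C#5 -> F#6
F4 -> Bb5
Eb3 -> Ab4
E#2 -> A#3
C#3 -> F#4

C6 A5 F#6 Bb5 Ab4 A#3 F#4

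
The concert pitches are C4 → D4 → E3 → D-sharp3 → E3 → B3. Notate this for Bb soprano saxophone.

D4 E4 F#3 E#3 F#3 C#4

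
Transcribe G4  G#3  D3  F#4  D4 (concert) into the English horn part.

D5 D#4 A3 C#5 A4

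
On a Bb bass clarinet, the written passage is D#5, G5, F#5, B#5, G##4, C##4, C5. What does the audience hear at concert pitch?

Written C4 on the Bb bass clarinet sounds as Bb2, a major ninth lower; apply that shift to every note.
D#5 → C#4
G5 → F4
F#5 → E4
B#5 → A#4
G##4 → F##3
C##4 → B#2
C5 → Bb3

C#4 F4 E4 A#4 F##3 B#2 Bb3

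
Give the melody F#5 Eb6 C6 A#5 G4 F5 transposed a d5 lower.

B#4 A5 F#5 D##5 C#4 B4

F#5 down a diminished fifth is B#4.
Eb6: a fifth down reaches A, and 6 semitones makes it A5.
C6: a fifth down reaches F, and 6 semitones makes it F#5.
A diminished fifth down from A#5 gives D##5.
G4 down a diminished fifth is C#4.
F5: a fifth down reaches B, and 6 semitones makes it B4.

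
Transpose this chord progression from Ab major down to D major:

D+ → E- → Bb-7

Ab major down to D major is a diminished fifth; each chord root moves by that interval while the quality stays the same.
D+: root D down a diminished fifth → G#, giving G#+.
E-: root E down a diminished fifth → A#, giving A#-.
Bb-7: root Bb down a diminished fifth → E, giving E-7.

G#+ A#- E-7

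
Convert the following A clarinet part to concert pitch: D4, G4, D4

The A clarinet sounds a minor third below written, so transpose each written note down a minor third.
D4 -> B3
G4 -> E4
D4 -> B3

B3 E4 B3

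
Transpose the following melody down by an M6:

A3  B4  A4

A3 becomes C3
B4 becomes D4
A4 becomes C4

C3 D4 C4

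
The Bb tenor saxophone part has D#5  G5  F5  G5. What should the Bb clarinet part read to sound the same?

D#4 G4 F4 G4

First find concert pitch: the Bb tenor saxophone sounds a major ninth below written, so D#5 G5 F5 G5 sounds C#4 F4 Eb4 F4.
Then write for Bb clarinet: it sounds a major second below written, so the part must be a major second above concert.
C#4 → D#4
F4 → G4
Eb4 → F4
F4 → G4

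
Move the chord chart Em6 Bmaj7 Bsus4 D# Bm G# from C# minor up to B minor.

Dm6 Amaj7 Asus4 C# Am F#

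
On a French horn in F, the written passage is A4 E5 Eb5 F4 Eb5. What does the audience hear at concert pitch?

D4 A4 Ab4 Bb3 Ab4

Written C4 on the French horn in F sounds as F3, a perfect fifth lower; apply that shift to every note.
A4 to D4
E5 to A4
Eb5 to Ab4
F4 to Bb3
Eb5 to Ab4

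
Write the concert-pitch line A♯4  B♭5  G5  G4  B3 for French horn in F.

E#5 F6 D6 D5 F#4

The French horn in F sounds a perfect fifth below written, so the written part must be a perfect fifth above concert — transpose each note up.
A#4 gives E#5
Bb5 gives F6
G5 gives D6
G4 gives D5
B3 gives F#4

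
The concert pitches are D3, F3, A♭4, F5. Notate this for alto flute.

The alto flute sounds a perfect fourth below written, so the written part must be a perfect fourth above concert — transpose each note up.
D3 to G3
F3 to Bb3
Ab4 to Db5
F5 to Bb5

G3 Bb3 Db5 Bb5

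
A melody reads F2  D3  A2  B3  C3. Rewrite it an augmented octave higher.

F2 up an augmented octave is F#3.
D3 up an augmented octave is D#4.
A2 up an augmented octave is A#3.
An augmented octave up from B3 gives B#4.
C3: an octave up reaches C, and 13 semitones makes it C#4.

F#3 D#4 A#3 B#4 C#4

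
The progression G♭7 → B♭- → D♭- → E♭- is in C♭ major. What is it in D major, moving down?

A7 C#- E- F#-

C♭ major down to D major is a diminished seventh; each chord root moves by that interval while the quality stays the same.
G♭7: root G♭ down a diminished seventh → A, giving A7.
B♭-: root B♭ down a diminished seventh → C#, giving C#-.
D♭-: root D♭ down a diminished seventh → E, giving E-.
E♭-: root E♭ down a diminished seventh → F#, giving F#-.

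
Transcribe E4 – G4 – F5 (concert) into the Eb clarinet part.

The Eb clarinet sounds a minor third above written, so the written part must be a minor third below concert — transpose each note down.
E4 to C#4
G4 to E4
F5 to D5

C#4 E4 D5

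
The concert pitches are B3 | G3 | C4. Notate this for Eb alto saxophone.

Written C4 sounds as Eb3 on the Eb alto saxophone, so concert pitches are written a major sixth up.
B3 gives G#4
G3 gives E4
C4 gives A4

G#4 E4 A4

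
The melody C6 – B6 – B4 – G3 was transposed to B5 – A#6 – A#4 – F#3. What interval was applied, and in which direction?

down a minor second

From C6 to B5 is 2 letter names — a second of some quality.
B5 to C6 is 1 semitone, which makes it a minor second; the second version is lower, so the direction is down.
Checking another pair — G3 → F#3 — gives the same interval.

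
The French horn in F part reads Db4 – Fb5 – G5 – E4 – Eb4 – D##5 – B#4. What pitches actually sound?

The French horn in F sounds a perfect fifth below written, so transpose each written note down a perfect fifth.
Db4 -> Gb3
Fb5 -> Bbb4
G5 -> C5
E4 -> A3
Eb4 -> Ab3
D##5 -> G##4
B#4 -> E#4

Gb3 Bbb4 C5 A3 Ab3 G##4 E#4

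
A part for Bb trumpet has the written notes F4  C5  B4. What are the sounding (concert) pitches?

Eb4 Bb4 A4

The Bb trumpet sounds a major second below written, so transpose each written note down a major second.
F4 -> Eb4
C5 -> Bb4
B4 -> A4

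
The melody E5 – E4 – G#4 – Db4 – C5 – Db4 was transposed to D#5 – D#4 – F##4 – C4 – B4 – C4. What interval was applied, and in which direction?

down a minor second

From E5 to D#5 is 2 letter names — a second of some quality.
D#5 to E5 is 1 semitone, which makes it a minor second; the second version is lower, so the direction is down.
Checking another pair — Db4 → C4 — gives the same interval.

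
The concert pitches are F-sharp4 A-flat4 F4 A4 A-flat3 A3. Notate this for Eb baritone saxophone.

Written C4 sounds as Eb2 on the Eb baritone saxophone, so concert pitches are written a major thirteenth up.
F#4 gives D#6
Ab4 gives F6
F4 gives D6
A4 gives F#6
Ab3 gives F5
A3 gives F#5

D#6 F6 D6 F#6 F5 F#5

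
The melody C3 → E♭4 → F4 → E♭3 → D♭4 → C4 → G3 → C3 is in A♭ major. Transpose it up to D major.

A♭ major to D major up is an augmented fourth, so every note moves up by that interval.
C3 gives F#3
Eb4 gives A4
F4 gives B4
Eb3 gives A3
Db4 gives G4
C4 gives F#4
G3 gives C#4
C3 gives F#3

F#3 A4 B4 A3 G4 F#4 C#4 F#3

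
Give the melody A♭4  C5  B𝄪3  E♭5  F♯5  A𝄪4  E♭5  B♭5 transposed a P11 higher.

Ab4 becomes Db6
C5 becomes F6
B##3 becomes E##5
Eb5 becomes Ab6
F#5 becomes B6
A##4 becomes D##6
Eb5 becomes Ab6
Bb5 becomes Eb7

Db6 F6 E##5 Ab6 B6 D##6 Ab6 Eb7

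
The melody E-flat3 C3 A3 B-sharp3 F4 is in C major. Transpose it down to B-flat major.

C major to B-flat major down is a major second, so every note moves down by that interval.
Eb3 → Db3
C3 → Bb2
A3 → G3
B#3 → A#3
F4 → Eb4

Db3 Bb2 G3 A#3 Eb4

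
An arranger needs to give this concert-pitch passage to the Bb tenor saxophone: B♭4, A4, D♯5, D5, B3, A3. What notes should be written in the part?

The Bb tenor saxophone sounds a major ninth below written, so the written part must be a major ninth above concert — transpose each note up.
Bb4 becomes C6
A4 becomes B5
D#5 becomes E#6
D5 becomes E6
B3 becomes C#5
A3 becomes B4

C6 B5 E#6 E6 C#5 B4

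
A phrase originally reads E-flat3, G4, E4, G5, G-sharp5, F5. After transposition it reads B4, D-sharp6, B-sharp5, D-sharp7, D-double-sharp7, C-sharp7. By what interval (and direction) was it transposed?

up an augmented twelfth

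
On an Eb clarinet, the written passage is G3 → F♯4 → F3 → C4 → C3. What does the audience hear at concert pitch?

Written C4 on the Eb clarinet sounds as Eb4, a minor third higher; apply that shift to every note.
G3 gives Bb3
F#4 gives A4
F3 gives Ab3
C4 gives Eb4
C3 gives Eb3

Bb3 A4 Ab3 Eb4 Eb3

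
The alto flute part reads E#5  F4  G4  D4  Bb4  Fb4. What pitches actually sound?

B#4 C4 D4 A3 F4 Cb4

Written C4 on the alto flute sounds as G3, a perfect fourth lower; apply that shift to every note.
E#5 becomes B#4
F4 becomes C4
G4 becomes D4
D4 becomes A3
Bb4 becomes F4
Fb4 becomes Cb4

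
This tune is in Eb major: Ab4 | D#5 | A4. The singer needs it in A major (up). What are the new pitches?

From Eb up to A is an augmented fourth; apply that to each pitch.
Ab4 to D5
D#5 to G##5
A4 to D#5

D5 G##5 D#5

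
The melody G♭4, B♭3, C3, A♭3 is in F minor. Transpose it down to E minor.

F4 A3 B2 G3

From F down to E is a minor second; apply that to each pitch.
Gb4 becomes F4
Bb3 becomes A3
C3 becomes B2
Ab3 becomes G3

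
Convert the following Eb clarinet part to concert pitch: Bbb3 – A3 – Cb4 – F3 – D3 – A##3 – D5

Dbb4 C4 Ebb4 Ab3 F3 C##4 F5

Written C4 on the Eb clarinet sounds as Eb4, a minor third higher; apply that shift to every note.
Bbb3 becomes Dbb4
A3 becomes C4
Cb4 becomes Ebb4
F3 becomes Ab3
D3 becomes F3
A##3 becomes C##4
D5 becomes F5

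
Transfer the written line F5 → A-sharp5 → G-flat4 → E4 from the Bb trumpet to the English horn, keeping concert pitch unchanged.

Bb5 D#6 Cb5 A4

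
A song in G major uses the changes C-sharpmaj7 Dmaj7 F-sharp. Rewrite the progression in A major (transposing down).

G major down to A major is a minor seventh; each chord root moves by that interval while the quality stays the same.
C-sharpmaj7: root C-sharp down a minor seventh → D#, giving D#maj7.
Dmaj7: root D down a minor seventh → E, giving Emaj7.
F-sharp: root F-sharp down a minor seventh → G#, giving G#.

D#maj7 Emaj7 G#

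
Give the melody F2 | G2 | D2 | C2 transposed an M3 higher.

A2 B2 F#2 E2

F2 -> A2
G2 -> B2
D2 -> F#2
C2 -> E2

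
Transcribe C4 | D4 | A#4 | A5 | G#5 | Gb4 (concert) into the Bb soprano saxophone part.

Written C4 sounds as Bb3 on the Bb soprano saxophone, so concert pitches are written a major second up.
C4 to D4
D4 to E4
A#4 to B#4
A5 to B5
G#5 to A#5
Gb4 to Ab4

D4 E4 B#4 B5 A#5 Ab4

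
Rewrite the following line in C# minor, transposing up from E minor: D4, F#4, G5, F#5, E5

From E up to C# is a major sixth; apply that to each pitch.
D4 gives B4
F#4 gives D#5
G5 gives E6
F#5 gives D#6
E5 gives C#6

B4 D#5 E6 D#6 C#6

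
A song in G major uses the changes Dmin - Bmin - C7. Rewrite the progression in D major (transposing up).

G major up to D major is a perfect fifth; each chord root moves by that interval while the quality stays the same.
Dmin: root D up a perfect fifth → A, giving Amin.
Bmin: root B up a perfect fifth → F#, giving F#min.
C7: root C up a perfect fifth → G, giving G7.

Amin F#min G7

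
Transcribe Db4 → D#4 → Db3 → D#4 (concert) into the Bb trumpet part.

The Bb trumpet sounds a major second below written, so the written part must be a major second above concert — transpose each note up.
Db4 to Eb4
D#4 to E#4
Db3 to Eb3
D#4 to E#4

Eb4 E#4 Eb3 E#4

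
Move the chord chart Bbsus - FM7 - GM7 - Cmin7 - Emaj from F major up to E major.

F major up to E major is a major seventh; each chord root moves by that interval while the quality stays the same.
Bbsus: root Bb up a major seventh → A, giving Asus.
FM7: root F up a major seventh → E, giving EM7.
GM7: root G up a major seventh → F#, giving F#M7.
Cmin7: root C up a major seventh → B, giving Bmin7.
Emaj: root E up a major seventh → D#, giving D#maj.

Asus EM7 F#M7 Bmin7 D#maj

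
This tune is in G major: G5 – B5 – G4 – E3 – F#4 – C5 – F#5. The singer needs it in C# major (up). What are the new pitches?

C#6 E#6 C#5 A#3 B#4 F#5 B#5

From G up to C# is an augmented fourth; apply that to each pitch.
G5 to C#6
B5 to E#6
G4 to C#5
E3 to A#3
F#4 to B#4
C5 to F#5
F#5 to B#5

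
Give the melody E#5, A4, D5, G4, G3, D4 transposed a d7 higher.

A diminished seventh up from E#5 gives D6.
A4: a seventh up reaches G, and 9 semitones makes it Gb5.
A diminished seventh up from D5 gives Cb6.
G4: a seventh up reaches F, and 9 semitones makes it Fb5.
A diminished seventh up from G3 gives Fb4.
D4: a seventh up reaches C, and 9 semitones makes it Cb5.

D6 Gb5 Cb6 Fb5 Fb4 Cb5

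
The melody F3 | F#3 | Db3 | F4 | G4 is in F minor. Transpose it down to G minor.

From F down to G is a minor seventh; apply that to each pitch.
F3 becomes G2
F#3 becomes G#2
Db3 becomes Eb2
F4 becomes G3
G4 becomes A3

G2 G#2 Eb2 G3 A3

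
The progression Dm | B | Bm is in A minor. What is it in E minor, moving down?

Am F# F#m

A minor down to E minor is a perfect fourth; each chord root moves by that interval while the quality stays the same.
Dm: root D down a perfect fourth → A, giving Am.
B: root B down a perfect fourth → F#, giving F#.
Bm: root B down a perfect fourth → F#, giving F#m.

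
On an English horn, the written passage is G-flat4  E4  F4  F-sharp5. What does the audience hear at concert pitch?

Cb4 A3 Bb3 B4

The English horn sounds a perfect fifth below written, so transpose each written note down a perfect fifth.
Gb4 gives Cb4
E4 gives A3
F4 gives Bb3
F#5 gives B4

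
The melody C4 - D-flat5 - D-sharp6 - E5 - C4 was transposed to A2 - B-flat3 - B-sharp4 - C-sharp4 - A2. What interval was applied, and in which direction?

down a minor tenth

From C4 to A2 is 10 letter names — a tenth of some quality.
A2 to C4 is 15 semitones, which makes it a minor tenth; the second version is lower, so the direction is down.
Checking another pair — C4 → A2 — gives the same interval.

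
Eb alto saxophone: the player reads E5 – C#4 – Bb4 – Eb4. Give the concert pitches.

Written C4 on the Eb alto saxophone sounds as Eb3, a major sixth lower; apply that shift to every note.
E5 to G4
C#4 to E3
Bb4 to Db4
Eb4 to Gb3

G4 E3 Db4 Gb3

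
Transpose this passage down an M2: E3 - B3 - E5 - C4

E3 down a major second is D3.
B3 down a major second is A3.
A major second down from E5 gives D5.
A major second down from C4 gives Bb3.

D3 A3 D5 Bb3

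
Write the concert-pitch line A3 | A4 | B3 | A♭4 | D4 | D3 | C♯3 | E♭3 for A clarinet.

Written C4 sounds as A3 on the A clarinet, so concert pitches are written a minor third up.
A3 gives C4
A4 gives C5
B3 gives D4
Ab4 gives Cb5
D4 gives F4
D3 gives F3
C#3 gives E3
Eb3 gives Gb3

C4 C5 D4 Cb5 F4 F3 E3 Gb3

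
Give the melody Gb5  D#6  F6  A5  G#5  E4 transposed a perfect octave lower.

Gb5 becomes Gb4
D#6 becomes D#5
F6 becomes F5
A5 becomes A4
G#5 becomes G#4
E4 becomes E3

Gb4 D#5 F5 A4 G#4 E3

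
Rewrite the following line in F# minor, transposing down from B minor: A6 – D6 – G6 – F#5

B minor to F# minor down is a perfect fourth, so every note moves down by that interval.
A6 becomes E6
D6 becomes A5
G6 becomes D6
F#5 becomes C#5

E6 A5 D6 C#5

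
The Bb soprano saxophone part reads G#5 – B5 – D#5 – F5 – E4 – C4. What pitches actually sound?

F#5 A5 C#5 Eb5 D4 Bb3

The Bb soprano saxophone sounds a major second below written, so transpose each written note down a major second.
G#5 becomes F#5
B5 becomes A5
D#5 becomes C#5
F5 becomes Eb5
E4 becomes D4
C4 becomes Bb3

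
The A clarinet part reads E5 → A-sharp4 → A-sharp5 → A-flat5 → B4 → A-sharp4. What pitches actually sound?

Written C4 on the A clarinet sounds as A3, a minor third lower; apply that shift to every note.
E5 gives C#5
A#4 gives F##4
A#5 gives F##5
Ab5 gives F5
B4 gives G#4
A#4 gives F##4

C#5 F##4 F##5 F5 G#4 F##4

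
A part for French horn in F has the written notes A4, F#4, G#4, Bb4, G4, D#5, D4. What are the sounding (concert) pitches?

D4 B3 C#4 Eb4 C4 G#4 G3

The French horn in F sounds a perfect fifth below written, so transpose each written note down a perfect fifth.
A4 becomes D4
F#4 becomes B3
G#4 becomes C#4
Bb4 becomes Eb4
G4 becomes C4
D#5 becomes G#4
D4 becomes G3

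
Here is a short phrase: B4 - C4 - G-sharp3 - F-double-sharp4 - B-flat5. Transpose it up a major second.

C#5 D4 A#3 G##4 C6

A major second up from B4 gives C#5.
C4: a second up reaches D, and 2 semitones makes it D4.
G#3 up a major second is A#3.
F##4 up a major second is G##4.
Bb5 up a major second is C6.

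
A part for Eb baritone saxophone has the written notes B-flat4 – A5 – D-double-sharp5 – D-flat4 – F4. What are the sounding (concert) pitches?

Db3 C4 F##3 Fb2 Ab2

The Eb baritone saxophone sounds a major thirteenth below written, so transpose each written note down a major thirteenth.
Bb4 → Db3
A5 → C4
D##5 → F##3
Db4 → Fb2
F4 → Ab2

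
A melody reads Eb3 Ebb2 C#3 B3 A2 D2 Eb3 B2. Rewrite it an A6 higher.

C#4 C3 A##3 G##4 F##3 B#2 C#4 G##3

Eb3 → C#4
Ebb2 → C3
C#3 → A##3
B3 → G##4
A2 → F##3
D2 → B#2
Eb3 → C#4
B2 → G##3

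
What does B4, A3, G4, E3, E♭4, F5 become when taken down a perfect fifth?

B4 -> E4
A3 -> D3
G4 -> C4
E3 -> A2
Eb4 -> Ab3
F5 -> Bb4

E4 D3 C4 A2 Ab3 Bb4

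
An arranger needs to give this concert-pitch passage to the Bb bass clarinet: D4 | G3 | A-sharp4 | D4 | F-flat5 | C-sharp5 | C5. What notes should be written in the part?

Written C4 sounds as Bb2 on the Bb bass clarinet, so concert pitches are written a major ninth up.
D4 -> E5
G3 -> A4
A#4 -> B#5
D4 -> E5
Fb5 -> Gb6
C#5 -> D#6
C5 -> D6

E5 A4 B#5 E5 Gb6 D#6 D6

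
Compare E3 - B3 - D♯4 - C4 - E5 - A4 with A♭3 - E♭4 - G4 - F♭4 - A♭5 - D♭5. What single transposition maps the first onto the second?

up a diminished fourth

Take the first pair: E3 → Ab3. E to A spans 4 letter names, so the interval is some kind of fourth.
E3 to Ab3 is 4 semitones, which makes it a diminished fourth; the second version is higher, so the direction is up.
Checking another pair — A4 → Db5 — gives the same interval.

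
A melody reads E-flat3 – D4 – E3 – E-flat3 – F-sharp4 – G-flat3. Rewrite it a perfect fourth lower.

Bb2 A3 B2 Bb2 C#4 Db3

Eb3 gives Bb2
D4 gives A3
E3 gives B2
Eb3 gives Bb2
F#4 gives C#4
Gb3 gives Db3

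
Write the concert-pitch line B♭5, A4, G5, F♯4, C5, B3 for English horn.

F6 E5 D6 C#5 G5 F#4

Written C4 sounds as F3 on the English horn, so concert pitches are written a perfect fifth up.
Bb5 to F6
A4 to E5
G5 to D6
F#4 to C#5
C5 to G5
B3 to F#4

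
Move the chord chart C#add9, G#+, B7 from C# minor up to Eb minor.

Ebadd9 Bb+ Db7

C# minor up to Eb minor is a diminished third; each chord root moves by that interval while the quality stays the same.
C#add9: root C# up a diminished third → Eb, giving Ebadd9.
G#+: root G# up a diminished third → Bb, giving Bb+.
B7: root B up a diminished third → Db, giving Db7.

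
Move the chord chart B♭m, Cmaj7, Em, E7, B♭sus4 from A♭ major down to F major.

A♭ major down to F major is a minor third; each chord root moves by that interval while the quality stays the same.
B♭m: root B♭ down a minor third → G, giving Gm.
Cmaj7: root C down a minor third → A, giving Amaj7.
Em: root E down a minor third → C#, giving C#m.
E7: root E down a minor third → C#, giving C#7.
B♭sus4: root B♭ down a minor third → G, giving Gsus4.

Gm Amaj7 C#m C#7 Gsus4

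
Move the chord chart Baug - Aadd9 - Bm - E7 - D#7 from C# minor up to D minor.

Caug Bbadd9 Cm F7 E7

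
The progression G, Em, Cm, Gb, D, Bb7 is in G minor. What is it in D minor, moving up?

D Bm Gm Db A F7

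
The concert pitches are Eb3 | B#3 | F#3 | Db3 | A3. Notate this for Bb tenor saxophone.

F4 C##5 G#4 Eb4 B4

Written C4 sounds as Bb2 on the Bb tenor saxophone, so concert pitches are written a major ninth up.
Eb3 to F4
B#3 to C##5
F#3 to G#4
Db3 to Eb4
A3 to B4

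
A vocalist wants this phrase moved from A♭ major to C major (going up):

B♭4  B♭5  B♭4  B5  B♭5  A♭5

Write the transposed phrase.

From A♭ up to C is a major third; apply that to each pitch.
Bb4 → D5
Bb5 → D6
Bb4 → D5
B5 → D#6
Bb5 → D6
Ab5 → C6

D5 D6 D5 D#6 D6 C6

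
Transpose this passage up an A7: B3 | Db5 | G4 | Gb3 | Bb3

B3 becomes A##4
Db5 becomes C#6
G4 becomes F##5
Gb3 becomes F#4
Bb3 becomes A#4

A##4 C#6 F##5 F#4 A#4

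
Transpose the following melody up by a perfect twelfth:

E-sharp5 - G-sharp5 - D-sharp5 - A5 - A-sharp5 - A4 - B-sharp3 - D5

B#6 D#7 A#6 E7 E#7 E6 F##5 A6

E#5 to B#6
G#5 to D#7
D#5 to A#6
A5 to E7
A#5 to E#7
A4 to E6
B#3 to F##5
D5 to A6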